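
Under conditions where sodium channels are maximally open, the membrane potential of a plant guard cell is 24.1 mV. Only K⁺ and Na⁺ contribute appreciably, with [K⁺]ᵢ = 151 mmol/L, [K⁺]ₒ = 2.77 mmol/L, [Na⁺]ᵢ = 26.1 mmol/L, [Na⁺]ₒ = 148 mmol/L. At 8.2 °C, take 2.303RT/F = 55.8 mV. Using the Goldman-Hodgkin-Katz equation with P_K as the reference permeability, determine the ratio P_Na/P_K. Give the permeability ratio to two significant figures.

Let α = P_Na/P_K. GHK: Vm = 55.8·log₁₀[(Kₒ + α·Naₒ)/(Kᵢ + α·Naᵢ)].
10^(Vm/55.8) = 10^(24.1/55.8) = 2.7033
So 2.7033·(Kᵢ + α·Naᵢ) = Kₒ + α·Naₒ → α = (2.7033·151.0 − 2.77) / (148.0 − 2.7033·26.1)
α = (408.2 − 2.77) / (148.0 − 70.56) = 405.4/77.44 = 5.235

5.2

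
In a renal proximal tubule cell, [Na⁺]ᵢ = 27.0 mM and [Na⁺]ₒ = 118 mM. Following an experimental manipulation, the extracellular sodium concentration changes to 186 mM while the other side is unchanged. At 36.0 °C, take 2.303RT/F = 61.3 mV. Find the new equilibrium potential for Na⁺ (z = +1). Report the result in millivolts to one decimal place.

After the shift: [Na⁺]_out = 186, [Na⁺]_in = 27.0 mM.
E_new = (61.3/1)·log₁₀(186/27.0) = 61.30 · (0.8381) = 51.38 mV

51.4 mV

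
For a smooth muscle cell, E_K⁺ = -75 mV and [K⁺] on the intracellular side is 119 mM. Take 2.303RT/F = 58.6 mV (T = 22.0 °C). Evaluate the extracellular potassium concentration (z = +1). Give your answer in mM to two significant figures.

6.2 mM

Nernst: E = (58.6/1) · log₁₀([out]/[in]), so log₁₀([out]/[in]) = -75.0 × 1 / 58.6 = -1.2799.
[out]/[in] = 10^(-1.2799) = 0.0525.
[out] = 0.0525 × 119 = 6.247 mM.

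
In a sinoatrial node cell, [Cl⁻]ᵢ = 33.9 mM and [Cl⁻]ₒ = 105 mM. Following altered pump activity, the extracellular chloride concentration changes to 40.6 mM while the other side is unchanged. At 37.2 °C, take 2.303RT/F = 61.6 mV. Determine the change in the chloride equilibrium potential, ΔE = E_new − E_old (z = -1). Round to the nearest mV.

E_old = (61.6/-1)·log₁₀(105/33.9) = -30.24 mV
E_new = (61.6/-1)·log₁₀(40.6/33.9) = -4.82 mV
ΔE = -4.82 − (-30.24) = 25.42 mV

25 mV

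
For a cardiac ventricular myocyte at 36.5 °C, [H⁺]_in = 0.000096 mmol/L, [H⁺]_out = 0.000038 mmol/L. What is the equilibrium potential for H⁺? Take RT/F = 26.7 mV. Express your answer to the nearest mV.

E = (26.7/z) · ln([H⁺]_out/[H⁺]_in) with z = +1.
= (26.7/1) · ln(0.000038/0.000096) = 26.70 · ln(0.3958)
= 26.70 · (-0.9268) = -24.74 mV

-25 mV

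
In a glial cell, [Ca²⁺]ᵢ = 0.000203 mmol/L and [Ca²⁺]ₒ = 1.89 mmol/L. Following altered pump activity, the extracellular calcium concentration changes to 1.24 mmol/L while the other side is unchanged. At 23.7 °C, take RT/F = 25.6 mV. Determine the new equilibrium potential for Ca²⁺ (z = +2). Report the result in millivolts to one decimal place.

After the shift: [Ca²⁺]_out = 1.24, [Ca²⁺]_in = 0.000203 mmol/L.
E_new = (25.6/2)·ln(1.24/0.000203) = 12.80 · (8.7174) = 111.58 mV

111.6 mV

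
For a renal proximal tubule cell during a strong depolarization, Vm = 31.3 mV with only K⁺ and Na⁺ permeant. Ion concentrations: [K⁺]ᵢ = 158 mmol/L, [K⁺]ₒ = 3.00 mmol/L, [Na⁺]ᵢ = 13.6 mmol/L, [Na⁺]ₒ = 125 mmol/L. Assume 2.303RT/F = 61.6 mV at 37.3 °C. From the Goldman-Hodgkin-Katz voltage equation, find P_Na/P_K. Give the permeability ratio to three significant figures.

Let α = P_Na/P_K. GHK: Vm = 61.6·log₁₀[(Kₒ + α·Naₒ)/(Kᵢ + α·Naᵢ)].
10^(Vm/61.6) = 10^(31.3/61.6) = 3.2219
So 3.2219·(Kᵢ + α·Naᵢ) = Kₒ + α·Naₒ → α = (3.2219·158.0 − 3.0) / (125.0 − 3.2219·13.6)
α = (509.1 − 3.0) / (125.0 − 43.82) = 506.1/81.18 = 6.234

6.23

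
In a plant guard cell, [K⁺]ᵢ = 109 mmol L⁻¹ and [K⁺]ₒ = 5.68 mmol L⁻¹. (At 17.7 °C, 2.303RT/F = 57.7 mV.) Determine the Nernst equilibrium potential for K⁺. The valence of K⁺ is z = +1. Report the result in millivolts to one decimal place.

E = (57.7/z) · log₁₀([K⁺]_out/[K⁺]_in) with z = +1.
= (57.7/1) · log₁₀(5.68/109) = 57.70 · log₁₀(0.05211)
= 57.70 · (-1.2831) = -74.03 mV

-74.0 mV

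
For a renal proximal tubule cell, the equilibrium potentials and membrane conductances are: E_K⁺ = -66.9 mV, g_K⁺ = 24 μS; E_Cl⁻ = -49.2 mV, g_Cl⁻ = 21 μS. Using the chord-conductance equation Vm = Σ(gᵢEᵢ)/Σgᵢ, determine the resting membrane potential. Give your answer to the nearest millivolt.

Σ gᵢEᵢ = 24·(-66.9) + 21·(-49.2) = -2638.80
Σ gᵢ = 24 + 21 = 45
Vm = -2638.80 / 45 = -58.64 mV

-59 mV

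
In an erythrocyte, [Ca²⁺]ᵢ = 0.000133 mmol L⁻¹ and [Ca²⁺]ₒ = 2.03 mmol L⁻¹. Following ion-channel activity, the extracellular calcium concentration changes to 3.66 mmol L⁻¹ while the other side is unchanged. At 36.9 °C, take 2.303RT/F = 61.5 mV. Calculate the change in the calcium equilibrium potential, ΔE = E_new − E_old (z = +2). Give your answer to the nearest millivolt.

8 mV

E_old = (61.5/2)·log₁₀(2.03/0.000133) = 128.65 mV
E_new = (61.5/2)·log₁₀(3.66/0.000133) = 136.52 mV
ΔE = 136.52 − (128.65) = 7.87 mV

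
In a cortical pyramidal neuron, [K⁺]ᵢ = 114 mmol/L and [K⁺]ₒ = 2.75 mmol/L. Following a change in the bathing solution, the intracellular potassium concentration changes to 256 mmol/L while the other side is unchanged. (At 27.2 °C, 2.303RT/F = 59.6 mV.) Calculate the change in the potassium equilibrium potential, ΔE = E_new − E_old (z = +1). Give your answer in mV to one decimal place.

E_old = (59.6/1)·log₁₀(2.75/114) = -96.41 mV
E_new = (59.6/1)·log₁₀(2.75/256) = -117.35 mV
ΔE = -117.35 − (-96.41) = -20.94 mV

-20.9 mV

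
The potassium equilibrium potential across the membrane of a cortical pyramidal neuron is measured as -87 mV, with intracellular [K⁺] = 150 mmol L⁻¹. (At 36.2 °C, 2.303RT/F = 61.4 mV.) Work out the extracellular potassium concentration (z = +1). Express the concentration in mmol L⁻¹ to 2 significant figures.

Nernst: E = (61.4/1) · log₁₀([out]/[in]), so log₁₀([out]/[in]) = -87.0 × 1 / 61.4 = -1.4169.
[out]/[in] = 10^(-1.4169) = 0.03829.
[out] = 0.03829 × 150 = 5.743 mmol L⁻¹.

5.7 mmol L⁻¹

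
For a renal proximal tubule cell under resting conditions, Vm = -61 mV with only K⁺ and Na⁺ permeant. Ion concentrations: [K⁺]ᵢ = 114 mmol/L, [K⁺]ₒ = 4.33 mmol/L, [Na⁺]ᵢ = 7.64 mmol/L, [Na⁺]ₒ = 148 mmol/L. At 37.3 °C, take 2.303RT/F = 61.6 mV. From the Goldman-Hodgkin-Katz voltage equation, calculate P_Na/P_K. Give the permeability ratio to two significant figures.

0.050

Let α = P_Na/P_K. GHK: Vm = 61.6·log₁₀[(Kₒ + α·Naₒ)/(Kᵢ + α·Naᵢ)].
10^(Vm/61.6) = 10^(-61.0/61.6) = 0.10227
So 0.10227·(Kᵢ + α·Naᵢ) = Kₒ + α·Naₒ → α = (0.10227·114.0 − 4.33) / (148.0 − 0.10227·7.64)
α = (11.66 − 4.33) / (148.0 − 0.7813) = 7.329/147.2 = 0.04978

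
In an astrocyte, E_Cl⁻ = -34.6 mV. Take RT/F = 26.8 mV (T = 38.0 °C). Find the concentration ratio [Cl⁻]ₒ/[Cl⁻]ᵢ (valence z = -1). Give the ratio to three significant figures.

ln([out]/[in]) = E·z/(26.8) = -34.6 × -1 / 26.8 = 1.2910
[out]/[in] = e^(1.2910) = 3.637

3.64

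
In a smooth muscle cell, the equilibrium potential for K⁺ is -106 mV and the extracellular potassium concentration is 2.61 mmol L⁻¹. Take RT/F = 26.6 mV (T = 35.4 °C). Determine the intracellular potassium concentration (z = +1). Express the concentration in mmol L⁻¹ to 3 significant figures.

140 mmol L⁻¹

Nernst: E = (26.6/1) · ln([out]/[in]), so ln([out]/[in]) = -106.0 × 1 / 26.6 = -3.9850.
[out]/[in] = e^(-3.9850) = 0.01859.
[in] = 2.61 / 0.01859 = 140.4 mmol L⁻¹.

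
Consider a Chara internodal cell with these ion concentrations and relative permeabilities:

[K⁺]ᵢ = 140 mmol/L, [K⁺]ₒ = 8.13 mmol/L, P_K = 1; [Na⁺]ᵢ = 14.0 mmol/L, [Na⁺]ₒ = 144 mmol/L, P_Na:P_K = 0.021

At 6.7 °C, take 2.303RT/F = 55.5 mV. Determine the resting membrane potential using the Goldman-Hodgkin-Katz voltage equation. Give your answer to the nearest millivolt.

Vm = 55.5 · log₁₀[(Σ P·[cation]ₒ + Σ P·[anion]ᵢ) / (Σ P·[cation]ᵢ + Σ P·[anion]ₒ)]
Numerator = 1×8.13 + 0.021×144 = 11.15
Denominator = 1×140 + 0.021×14.0 = 140.3
Vm = 55.5 · log₁₀(0.079504) = 55.5 × (-1.0996) = -61.03 mV

-61 mV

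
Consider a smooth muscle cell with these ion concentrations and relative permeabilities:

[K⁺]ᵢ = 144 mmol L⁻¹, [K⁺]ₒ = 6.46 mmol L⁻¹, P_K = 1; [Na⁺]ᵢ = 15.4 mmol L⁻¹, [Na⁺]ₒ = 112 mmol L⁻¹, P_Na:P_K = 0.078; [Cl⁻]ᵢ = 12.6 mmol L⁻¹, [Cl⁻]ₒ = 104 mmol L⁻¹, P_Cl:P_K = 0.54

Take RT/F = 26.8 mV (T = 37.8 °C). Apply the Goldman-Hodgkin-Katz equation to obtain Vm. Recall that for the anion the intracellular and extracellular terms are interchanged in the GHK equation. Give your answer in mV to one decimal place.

-59.3 mV

Vm = 26.8 · ln[(Σ P·[cation]ₒ + Σ P·[anion]ᵢ) / (Σ P·[cation]ᵢ + Σ P·[anion]ₒ)]
Numerator = 1×6.46 + 0.078×112 + 0.54×12.6 = 22
Denominator = 1×144 + 0.078×15.4 + 0.54×104 = 201.4
Vm = 26.8 · ln(0.10926) = 26.8 × (-2.2141) = -59.34 mV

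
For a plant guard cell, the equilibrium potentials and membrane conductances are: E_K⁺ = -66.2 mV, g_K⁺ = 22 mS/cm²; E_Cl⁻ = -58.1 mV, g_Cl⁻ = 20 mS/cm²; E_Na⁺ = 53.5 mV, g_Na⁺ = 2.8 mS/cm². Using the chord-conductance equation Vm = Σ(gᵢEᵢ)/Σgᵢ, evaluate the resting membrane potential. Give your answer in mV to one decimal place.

Σ gᵢEᵢ = 22·(-66.2) + 20·(-58.1) + 2.8·(53.5) = -2468.60
Σ gᵢ = 22 + 20 + 2.8 = 44.8
Vm = -2468.60 / 44.8 = -55.10 mV

-55.1 mV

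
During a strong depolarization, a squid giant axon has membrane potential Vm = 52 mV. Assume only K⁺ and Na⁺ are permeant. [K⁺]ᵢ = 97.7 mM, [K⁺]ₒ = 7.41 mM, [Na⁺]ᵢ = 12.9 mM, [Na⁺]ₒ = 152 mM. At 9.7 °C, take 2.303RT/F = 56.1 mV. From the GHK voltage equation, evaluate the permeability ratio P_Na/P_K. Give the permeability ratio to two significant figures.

19

Let α = P_Na/P_K. GHK: Vm = 56.1·log₁₀[(Kₒ + α·Naₒ)/(Kᵢ + α·Naᵢ)].
10^(Vm/56.1) = 10^(52.0/56.1) = 8.4512
So 8.4512·(Kᵢ + α·Naᵢ) = Kₒ + α·Naₒ → α = (8.4512·97.7 − 7.41) / (152.0 − 8.4512·12.9)
α = (825.7 − 7.41) / (152.0 − 109) = 818.3/42.98 = 19.04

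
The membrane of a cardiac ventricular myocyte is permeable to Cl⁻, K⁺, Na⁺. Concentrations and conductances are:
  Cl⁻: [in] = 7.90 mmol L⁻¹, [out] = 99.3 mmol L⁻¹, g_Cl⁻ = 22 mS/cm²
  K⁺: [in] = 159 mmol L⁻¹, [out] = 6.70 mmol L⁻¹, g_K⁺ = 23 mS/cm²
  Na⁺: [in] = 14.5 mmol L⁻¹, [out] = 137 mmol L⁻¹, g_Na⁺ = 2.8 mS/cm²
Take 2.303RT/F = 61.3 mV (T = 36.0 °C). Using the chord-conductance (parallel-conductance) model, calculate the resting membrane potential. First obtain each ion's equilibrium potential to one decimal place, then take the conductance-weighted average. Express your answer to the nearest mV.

E_Cl⁻ = (61.3/-1)·log₁₀(99.3/7.90) = -67.4 mV
E_K⁺ = (61.3/1)·log₁₀(6.70/159) = -84.3 mV
E_Na⁺ = (61.3/1)·log₁₀(137/14.5) = 59.8 mV
Vm = (Σ gᵢEᵢ)/(Σ gᵢ) = (22·-67.4 + 23·-84.3 + 2.8·59.8) / (22 + 23 + 2.8)
= -3254.26 / 47.8 = -68.08 mV

-68 mV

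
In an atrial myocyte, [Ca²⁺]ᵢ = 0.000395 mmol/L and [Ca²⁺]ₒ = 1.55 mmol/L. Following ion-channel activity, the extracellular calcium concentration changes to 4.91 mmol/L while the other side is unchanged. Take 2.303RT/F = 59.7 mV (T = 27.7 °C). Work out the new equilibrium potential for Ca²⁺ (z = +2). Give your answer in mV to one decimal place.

After the shift: [Ca²⁺]_out = 4.91, [Ca²⁺]_in = 0.000395 mmol/L.
E_new = (59.7/2)·log₁₀(4.91/0.000395) = 29.85 · (4.0945) = 122.22 mV

122.2 mV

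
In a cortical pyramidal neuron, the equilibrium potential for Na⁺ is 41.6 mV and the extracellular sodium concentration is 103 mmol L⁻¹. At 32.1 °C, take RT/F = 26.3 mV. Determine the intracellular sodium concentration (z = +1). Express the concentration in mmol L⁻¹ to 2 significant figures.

21 mmol L⁻¹

Nernst: E = (26.3/1) · ln([out]/[in]), so ln([out]/[in]) = 41.6 × 1 / 26.3 = 1.5817.
[out]/[in] = e^(1.5817) = 4.863.
[in] = 103 / 4.863 = 21.18 mmol L⁻¹.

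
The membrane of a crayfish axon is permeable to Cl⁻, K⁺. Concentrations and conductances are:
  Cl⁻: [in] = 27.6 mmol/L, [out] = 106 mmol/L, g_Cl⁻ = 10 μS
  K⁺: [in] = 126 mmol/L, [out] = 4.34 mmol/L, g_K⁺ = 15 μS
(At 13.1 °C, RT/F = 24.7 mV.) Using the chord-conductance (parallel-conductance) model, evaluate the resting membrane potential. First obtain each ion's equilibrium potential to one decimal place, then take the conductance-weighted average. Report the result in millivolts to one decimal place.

E_Cl⁻ = (24.7/-1)·ln(106/27.6) = -33.2 mV
E_K⁺ = (24.7/1)·ln(4.34/126) = -83.2 mV
Vm = (Σ gᵢEᵢ)/(Σ gᵢ) = (10·-33.2 + 15·-83.2) / (10 + 15)
= -1580.00 / 25 = -63.20 mV

-63.2 mV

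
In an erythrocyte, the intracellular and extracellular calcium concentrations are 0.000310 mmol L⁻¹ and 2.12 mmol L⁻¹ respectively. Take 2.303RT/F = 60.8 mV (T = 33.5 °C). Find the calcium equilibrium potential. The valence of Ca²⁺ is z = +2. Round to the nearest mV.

E = (60.8/z) · log₁₀([Ca²⁺]_out/[Ca²⁺]_in) with z = +2.
= (60.8/2) · log₁₀(2.12/0.000310) = 30.40 · log₁₀(6839)
= 30.40 · (3.8350) = 116.58 mV

117 mV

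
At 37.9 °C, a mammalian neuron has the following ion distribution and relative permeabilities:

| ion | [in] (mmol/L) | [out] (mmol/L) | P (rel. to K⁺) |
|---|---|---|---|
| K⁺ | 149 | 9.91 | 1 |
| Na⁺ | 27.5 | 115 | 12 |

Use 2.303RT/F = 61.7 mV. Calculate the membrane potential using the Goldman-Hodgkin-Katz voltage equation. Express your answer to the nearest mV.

29 mV

Vm = 61.7 · log₁₀[(Σ P·[cation]ₒ + Σ P·[anion]ᵢ) / (Σ P·[cation]ᵢ + Σ P·[anion]ₒ)]
Numerator = 1×9.91 + 12×115 = 1390
Denominator = 1×149 + 12×27.5 = 479
Vm = 61.7 · log₁₀(2.9017) = 61.7 × (0.4627) = 28.55 mV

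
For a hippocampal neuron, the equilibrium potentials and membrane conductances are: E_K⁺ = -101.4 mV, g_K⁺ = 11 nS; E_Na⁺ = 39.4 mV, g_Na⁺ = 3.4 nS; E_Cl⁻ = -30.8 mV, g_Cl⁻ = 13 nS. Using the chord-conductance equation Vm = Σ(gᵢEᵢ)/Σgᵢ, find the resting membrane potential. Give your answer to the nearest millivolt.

Σ gᵢEᵢ = 11·(-101.4) + 3.4·(39.4) + 13·(-30.8) = -1381.84
Σ gᵢ = 11 + 3.4 + 13 = 27.4
Vm = -1381.84 / 27.4 = -50.43 mV

-50 mV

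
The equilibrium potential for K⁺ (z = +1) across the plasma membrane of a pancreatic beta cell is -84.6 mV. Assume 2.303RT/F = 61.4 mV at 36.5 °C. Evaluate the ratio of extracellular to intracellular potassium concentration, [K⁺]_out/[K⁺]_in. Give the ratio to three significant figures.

0.0419

log₁₀([out]/[in]) = E·z/(61.4) = -84.6 × 1 / 61.4 = -1.3779
[out]/[in] = 10^(-1.3779) = 0.04189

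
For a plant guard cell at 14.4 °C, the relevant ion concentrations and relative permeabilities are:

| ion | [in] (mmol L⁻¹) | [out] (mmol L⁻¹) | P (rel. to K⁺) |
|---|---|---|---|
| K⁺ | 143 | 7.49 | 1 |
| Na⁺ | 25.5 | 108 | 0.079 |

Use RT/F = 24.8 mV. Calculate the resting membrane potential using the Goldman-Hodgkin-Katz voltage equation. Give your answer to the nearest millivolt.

Vm = 24.8 · ln[(Σ P·[cation]ₒ + Σ P·[anion]ᵢ) / (Σ P·[cation]ᵢ + Σ P·[anion]ₒ)]
Numerator = 1×7.49 + 0.079×108 = 16.02
Denominator = 1×143 + 0.079×25.5 = 145
Vm = 24.8 · ln(0.11049) = 24.8 × (-2.2029) = -54.63 mV

-55 mV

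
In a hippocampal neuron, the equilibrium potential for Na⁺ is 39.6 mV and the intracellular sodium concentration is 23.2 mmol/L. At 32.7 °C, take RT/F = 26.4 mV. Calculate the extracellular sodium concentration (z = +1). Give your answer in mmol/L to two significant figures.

100 mmol/L

Nernst: E = (26.4/1) · ln([out]/[in]), so ln([out]/[in]) = 39.6 × 1 / 26.4 = 1.5000.
[out]/[in] = e^(1.5000) = 4.482.
[out] = 4.482 × 23.2 = 104 mmol/L.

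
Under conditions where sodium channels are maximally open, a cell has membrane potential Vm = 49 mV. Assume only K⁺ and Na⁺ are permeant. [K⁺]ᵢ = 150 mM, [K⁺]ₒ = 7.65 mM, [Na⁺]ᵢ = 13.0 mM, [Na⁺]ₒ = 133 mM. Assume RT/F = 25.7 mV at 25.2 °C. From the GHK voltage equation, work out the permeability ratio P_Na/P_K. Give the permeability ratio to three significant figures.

22.0

Let α = P_Na/P_K. GHK: Vm = 25.7·ln[(Kₒ + α·Naₒ)/(Kᵢ + α·Naᵢ)].
e^(Vm/25.7) = e^(49.0/25.7) = 6.7303
So 6.7303·(Kᵢ + α·Naᵢ) = Kₒ + α·Naₒ → α = (6.7303·150.0 − 7.65) / (133.0 − 6.7303·13.0)
α = (1010 − 7.65) / (133.0 − 87.49) = 1002/45.51 = 22.02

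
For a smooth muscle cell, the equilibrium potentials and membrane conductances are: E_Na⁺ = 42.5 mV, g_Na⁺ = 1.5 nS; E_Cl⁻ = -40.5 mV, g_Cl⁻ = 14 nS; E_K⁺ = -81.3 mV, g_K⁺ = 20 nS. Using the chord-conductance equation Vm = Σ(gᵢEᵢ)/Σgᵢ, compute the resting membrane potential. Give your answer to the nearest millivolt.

-60 mV

Σ gᵢEᵢ = 1.5·(42.5) + 14·(-40.5) + 20·(-81.3) = -2129.25
Σ gᵢ = 1.5 + 14 + 20 = 35.5
Vm = -2129.25 / 35.5 = -59.98 mV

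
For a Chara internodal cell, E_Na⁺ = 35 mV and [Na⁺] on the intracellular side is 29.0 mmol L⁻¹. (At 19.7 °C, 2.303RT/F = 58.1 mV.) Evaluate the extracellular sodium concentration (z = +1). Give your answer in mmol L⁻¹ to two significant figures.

120 mmol L⁻¹

Nernst: E = (58.1/1) · log₁₀([out]/[in]), so log₁₀([out]/[in]) = 35.0 × 1 / 58.1 = 0.6024.
[out]/[in] = 10^(0.6024) = 4.003.
[out] = 4.003 × 29.0 = 116.1 mmol L⁻¹.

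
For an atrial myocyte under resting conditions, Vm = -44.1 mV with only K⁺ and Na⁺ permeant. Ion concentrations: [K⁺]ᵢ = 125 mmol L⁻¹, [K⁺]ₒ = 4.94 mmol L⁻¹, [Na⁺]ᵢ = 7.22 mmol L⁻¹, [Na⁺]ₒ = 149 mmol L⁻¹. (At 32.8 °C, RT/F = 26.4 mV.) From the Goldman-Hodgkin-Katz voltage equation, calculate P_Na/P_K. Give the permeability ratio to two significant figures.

Let α = P_Na/P_K. GHK: Vm = 26.4·ln[(Kₒ + α·Naₒ)/(Kᵢ + α·Naᵢ)].
e^(Vm/26.4) = e^(-44.1/26.4) = 0.18816
So 0.18816·(Kᵢ + α·Naᵢ) = Kₒ + α·Naₒ → α = (0.18816·125.0 − 4.94) / (149.0 − 0.18816·7.22)
α = (23.52 − 4.94) / (149.0 − 1.359) = 18.58/147.6 = 0.1258

0.13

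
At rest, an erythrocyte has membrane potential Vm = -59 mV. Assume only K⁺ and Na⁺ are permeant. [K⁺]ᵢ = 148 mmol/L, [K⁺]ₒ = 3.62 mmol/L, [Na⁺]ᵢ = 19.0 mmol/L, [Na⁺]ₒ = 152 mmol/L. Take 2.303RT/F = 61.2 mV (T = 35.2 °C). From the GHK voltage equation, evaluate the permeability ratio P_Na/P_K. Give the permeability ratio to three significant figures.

0.0831

Let α = P_Na/P_K. GHK: Vm = 61.2·log₁₀[(Kₒ + α·Naₒ)/(Kᵢ + α·Naᵢ)].
10^(Vm/61.2) = 10^(-59.0/61.2) = 0.10863
So 0.10863·(Kᵢ + α·Naᵢ) = Kₒ + α·Naₒ → α = (0.10863·148.0 − 3.62) / (152.0 − 0.10863·19.0)
α = (16.08 − 3.62) / (152.0 − 2.064) = 12.46/149.9 = 0.08308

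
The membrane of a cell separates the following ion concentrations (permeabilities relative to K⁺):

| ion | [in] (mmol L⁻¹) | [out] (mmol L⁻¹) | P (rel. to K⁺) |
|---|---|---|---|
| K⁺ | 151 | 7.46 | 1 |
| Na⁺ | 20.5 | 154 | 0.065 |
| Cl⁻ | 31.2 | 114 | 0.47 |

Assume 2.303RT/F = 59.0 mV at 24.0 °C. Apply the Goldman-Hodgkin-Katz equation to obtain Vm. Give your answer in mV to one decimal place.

-47.6 mV

Vm = 59.0 · log₁₀[(Σ P·[cation]ₒ + Σ P·[anion]ᵢ) / (Σ P·[cation]ᵢ + Σ P·[anion]ₒ)]
Numerator = 1×7.46 + 0.065×154 + 0.47×31.2 = 32.13
Denominator = 1×151 + 0.065×20.5 + 0.47×114 = 205.9
Vm = 59.0 · log₁₀(0.15606) = 59.0 × (-0.8067) = -47.60 mV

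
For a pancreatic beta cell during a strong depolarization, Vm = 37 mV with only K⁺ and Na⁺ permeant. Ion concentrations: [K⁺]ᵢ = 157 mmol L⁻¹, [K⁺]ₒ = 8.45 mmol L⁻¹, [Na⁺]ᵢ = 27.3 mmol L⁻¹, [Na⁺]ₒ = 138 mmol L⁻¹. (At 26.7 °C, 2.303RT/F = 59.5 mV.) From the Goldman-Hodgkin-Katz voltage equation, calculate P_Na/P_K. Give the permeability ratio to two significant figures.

27

Let α = P_Na/P_K. GHK: Vm = 59.5·log₁₀[(Kₒ + α·Naₒ)/(Kᵢ + α·Naᵢ)].
10^(Vm/59.5) = 10^(37.0/59.5) = 4.1865
So 4.1865·(Kᵢ + α·Naᵢ) = Kₒ + α·Naₒ → α = (4.1865·157.0 − 8.45) / (138.0 − 4.1865·27.3)
α = (657.3 − 8.45) / (138.0 − 114.3) = 648.8/23.71 = 27.37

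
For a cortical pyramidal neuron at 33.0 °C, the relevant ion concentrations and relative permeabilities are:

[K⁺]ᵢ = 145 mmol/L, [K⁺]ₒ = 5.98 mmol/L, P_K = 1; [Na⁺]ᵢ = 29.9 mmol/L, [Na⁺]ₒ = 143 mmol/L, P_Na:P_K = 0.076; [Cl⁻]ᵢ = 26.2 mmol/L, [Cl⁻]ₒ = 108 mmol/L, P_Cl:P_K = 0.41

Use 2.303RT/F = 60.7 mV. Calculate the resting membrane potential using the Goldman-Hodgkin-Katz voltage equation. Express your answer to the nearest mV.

Vm = 60.7 · log₁₀[(Σ P·[cation]ₒ + Σ P·[anion]ᵢ) / (Σ P·[cation]ᵢ + Σ P·[anion]ₒ)]
Numerator = 1×5.98 + 0.076×143 + 0.41×26.2 = 27.59
Denominator = 1×145 + 0.076×29.9 + 0.41×108 = 191.6
Vm = 60.7 · log₁₀(0.14403) = 60.7 × (-0.8415) = -51.08 mV

-51 mV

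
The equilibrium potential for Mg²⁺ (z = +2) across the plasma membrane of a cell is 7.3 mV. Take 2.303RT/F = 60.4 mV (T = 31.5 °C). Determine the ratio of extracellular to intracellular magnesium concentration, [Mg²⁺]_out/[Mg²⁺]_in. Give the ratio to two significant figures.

log₁₀([out]/[in]) = E·z/(60.4) = 7.3 × 2 / 60.4 = 0.2417
[out]/[in] = 10^(0.2417) = 1.745

1.7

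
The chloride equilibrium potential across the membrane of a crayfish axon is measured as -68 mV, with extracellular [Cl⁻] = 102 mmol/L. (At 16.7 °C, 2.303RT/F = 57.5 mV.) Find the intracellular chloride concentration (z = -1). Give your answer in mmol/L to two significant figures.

6.7 mmol/L

Nernst: E = (57.5/-1) · log₁₀([out]/[in]), so log₁₀([out]/[in]) = -68.0 × -1 / 57.5 = 1.1826.
[out]/[in] = 10^(1.1826) = 15.23.
[in] = 102 / 15.23 = 6.699 mmol/L.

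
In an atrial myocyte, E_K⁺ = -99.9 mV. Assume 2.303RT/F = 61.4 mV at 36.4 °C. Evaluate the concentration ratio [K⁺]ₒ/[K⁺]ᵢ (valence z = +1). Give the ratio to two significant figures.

0.024

log₁₀([out]/[in]) = E·z/(61.4) = -99.9 × 1 / 61.4 = -1.6270
[out]/[in] = 10^(-1.6270) = 0.0236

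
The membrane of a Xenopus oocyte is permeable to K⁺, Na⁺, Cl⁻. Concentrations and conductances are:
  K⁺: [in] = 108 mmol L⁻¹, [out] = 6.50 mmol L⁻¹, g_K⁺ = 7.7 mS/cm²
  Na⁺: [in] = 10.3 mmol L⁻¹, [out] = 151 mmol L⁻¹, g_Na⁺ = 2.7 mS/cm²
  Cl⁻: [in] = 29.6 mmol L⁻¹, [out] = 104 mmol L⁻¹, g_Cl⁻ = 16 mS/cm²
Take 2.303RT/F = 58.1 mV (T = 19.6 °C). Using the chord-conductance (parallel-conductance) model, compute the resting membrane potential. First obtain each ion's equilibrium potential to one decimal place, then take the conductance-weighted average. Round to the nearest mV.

E_K⁺ = (58.1/1)·log₁₀(6.50/108) = -70.9 mV
E_Na⁺ = (58.1/1)·log₁₀(151/10.3) = 67.8 mV
E_Cl⁻ = (58.1/-1)·log₁₀(104/29.6) = -31.7 mV
Vm = (Σ gᵢEᵢ)/(Σ gᵢ) = (7.7·-70.9 + 2.7·67.8 + 16·-31.7) / (7.7 + 2.7 + 16)
= -870.07 / 26.4 = -32.96 mV

-33 mV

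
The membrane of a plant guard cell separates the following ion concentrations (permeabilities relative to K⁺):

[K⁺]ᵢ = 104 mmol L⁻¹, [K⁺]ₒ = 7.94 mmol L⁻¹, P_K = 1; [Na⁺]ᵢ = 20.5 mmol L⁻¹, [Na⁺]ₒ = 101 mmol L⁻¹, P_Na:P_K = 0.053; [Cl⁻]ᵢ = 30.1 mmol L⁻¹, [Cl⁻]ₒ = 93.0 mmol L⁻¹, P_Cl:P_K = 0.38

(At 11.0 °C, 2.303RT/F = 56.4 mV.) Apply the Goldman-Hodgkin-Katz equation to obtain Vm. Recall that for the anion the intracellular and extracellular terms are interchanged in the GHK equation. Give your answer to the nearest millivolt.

Vm = 56.4 · log₁₀[(Σ P·[cation]ₒ + Σ P·[anion]ᵢ) / (Σ P·[cation]ᵢ + Σ P·[anion]ₒ)]
Numerator = 1×7.94 + 0.053×101 + 0.38×30.1 = 24.73
Denominator = 1×104 + 0.053×20.5 + 0.38×93.0 = 140.4
Vm = 56.4 · log₁₀(0.17611) = 56.4 × (-0.7542) = -42.54 mV

-43 mV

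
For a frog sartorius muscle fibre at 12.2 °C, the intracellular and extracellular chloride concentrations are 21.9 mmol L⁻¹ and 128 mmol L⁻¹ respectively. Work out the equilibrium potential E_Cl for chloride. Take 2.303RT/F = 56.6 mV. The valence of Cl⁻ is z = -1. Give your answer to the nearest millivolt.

E = (56.6/z) · log₁₀([Cl⁻]_out/[Cl⁻]_in) with z = -1.
For an anion, dividing by z = -1 reverses the sign.
= (56.6/-1) · log₁₀(128/21.9) = -56.60 · log₁₀(5.845)
= -56.60 · (0.7668) = -43.40 mV

-43 mV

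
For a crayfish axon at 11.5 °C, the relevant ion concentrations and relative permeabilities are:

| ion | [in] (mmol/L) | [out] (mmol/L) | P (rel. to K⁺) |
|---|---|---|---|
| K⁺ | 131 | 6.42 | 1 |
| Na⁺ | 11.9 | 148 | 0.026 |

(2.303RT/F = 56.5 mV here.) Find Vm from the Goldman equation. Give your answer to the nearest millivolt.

Vm = 56.5 · log₁₀[(Σ P·[cation]ₒ + Σ P·[anion]ᵢ) / (Σ P·[cation]ᵢ + Σ P·[anion]ₒ)]
Numerator = 1×6.42 + 0.026×148 = 10.27
Denominator = 1×131 + 0.026×11.9 = 131.3
Vm = 56.5 · log₁₀(0.078197) = 56.5 × (-1.1068) = -62.53 mV

-63 mV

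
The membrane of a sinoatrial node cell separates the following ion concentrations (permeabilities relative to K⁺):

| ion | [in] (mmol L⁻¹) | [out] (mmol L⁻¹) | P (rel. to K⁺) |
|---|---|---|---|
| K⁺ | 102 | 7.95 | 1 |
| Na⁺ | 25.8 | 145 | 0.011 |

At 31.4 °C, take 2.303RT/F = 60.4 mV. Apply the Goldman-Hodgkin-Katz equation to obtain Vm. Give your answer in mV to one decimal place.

-62.2 mV

Vm = 60.4 · log₁₀[(Σ P·[cation]ₒ + Σ P·[anion]ᵢ) / (Σ P·[cation]ᵢ + Σ P·[anion]ₒ)]
Numerator = 1×7.95 + 0.011×145 = 9.545
Denominator = 1×102 + 0.011×25.8 = 102.3
Vm = 60.4 · log₁₀(0.093319) = 60.4 × (-1.0300) = -62.21 mV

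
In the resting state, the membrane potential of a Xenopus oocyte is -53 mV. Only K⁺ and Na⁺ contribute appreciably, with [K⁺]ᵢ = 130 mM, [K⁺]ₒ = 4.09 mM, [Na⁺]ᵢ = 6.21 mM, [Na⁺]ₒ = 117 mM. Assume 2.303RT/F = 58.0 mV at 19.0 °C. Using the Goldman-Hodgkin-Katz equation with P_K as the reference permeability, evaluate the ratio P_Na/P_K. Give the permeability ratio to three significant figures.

Let α = P_Na/P_K. GHK: Vm = 58.0·log₁₀[(Kₒ + α·Naₒ)/(Kᵢ + α·Naᵢ)].
10^(Vm/58.0) = 10^(-53.0/58.0) = 0.12196
So 0.12196·(Kᵢ + α·Naᵢ) = Kₒ + α·Naₒ → α = (0.12196·130.0 − 4.09) / (117.0 − 0.12196·6.21)
α = (15.85 − 4.09) / (117.0 − 0.7574) = 11.76/116.2 = 0.1012

0.101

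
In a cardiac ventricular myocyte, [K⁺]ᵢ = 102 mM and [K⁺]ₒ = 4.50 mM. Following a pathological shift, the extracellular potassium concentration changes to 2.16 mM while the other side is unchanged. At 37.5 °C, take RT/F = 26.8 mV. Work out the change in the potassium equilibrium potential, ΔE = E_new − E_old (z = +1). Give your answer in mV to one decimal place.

-19.7 mV

E_old = (26.8/1)·ln(4.50/102) = -83.64 mV
E_new = (26.8/1)·ln(2.16/102) = -103.31 mV
ΔE = -103.31 − (-83.64) = -19.67 mV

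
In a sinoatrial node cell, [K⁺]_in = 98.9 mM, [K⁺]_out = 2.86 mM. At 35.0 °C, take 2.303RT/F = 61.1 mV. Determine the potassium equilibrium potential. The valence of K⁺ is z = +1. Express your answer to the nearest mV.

-94 mV

E = (61.1/z) · log₁₀([K⁺]_out/[K⁺]_in) with z = +1.
= (61.1/1) · log₁₀(2.86/98.9) = 61.10 · log₁₀(0.02892)
= 61.10 · (-1.5388) = -94.02 mV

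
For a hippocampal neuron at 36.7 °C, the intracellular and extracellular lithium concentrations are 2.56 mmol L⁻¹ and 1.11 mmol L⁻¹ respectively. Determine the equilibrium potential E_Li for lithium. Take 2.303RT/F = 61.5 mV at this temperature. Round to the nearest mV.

-22 mV

E = (61.5/z) · log₁₀([Li⁺]_out/[Li⁺]_in) with z = +1.
= (61.5/1) · log₁₀(1.11/2.56) = 61.50 · log₁₀(0.4336)
= 61.50 · (-0.3629) = -22.32 mV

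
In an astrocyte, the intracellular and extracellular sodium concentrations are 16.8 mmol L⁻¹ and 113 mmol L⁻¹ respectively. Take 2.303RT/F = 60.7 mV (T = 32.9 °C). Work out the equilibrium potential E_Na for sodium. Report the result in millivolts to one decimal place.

50.2 mV

E = (60.7/z) · log₁₀([Na⁺]_out/[Na⁺]_in) with z = +1.
= (60.7/1) · log₁₀(113/16.8) = 60.70 · log₁₀(6.726)
= 60.70 · (0.8278) = 50.25 mV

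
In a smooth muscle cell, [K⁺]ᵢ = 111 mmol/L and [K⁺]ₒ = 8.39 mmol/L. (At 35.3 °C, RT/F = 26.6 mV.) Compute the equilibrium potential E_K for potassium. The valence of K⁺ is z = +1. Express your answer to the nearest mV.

-69 mV

E = (26.6/z) · ln([K⁺]_out/[K⁺]_in) with z = +1.
= (26.6/1) · ln(8.39/111) = 26.60 · ln(0.07559)
= 26.60 · (-2.5825) = -68.69 mV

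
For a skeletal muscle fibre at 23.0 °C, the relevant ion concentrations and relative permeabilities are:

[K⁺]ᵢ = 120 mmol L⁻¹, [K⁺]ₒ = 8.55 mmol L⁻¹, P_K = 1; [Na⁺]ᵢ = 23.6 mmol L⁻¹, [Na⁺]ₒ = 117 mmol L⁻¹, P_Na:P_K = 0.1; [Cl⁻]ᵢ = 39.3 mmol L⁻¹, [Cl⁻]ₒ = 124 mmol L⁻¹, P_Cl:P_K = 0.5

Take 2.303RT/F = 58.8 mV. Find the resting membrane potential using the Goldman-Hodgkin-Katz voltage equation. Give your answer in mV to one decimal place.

Vm = 58.8 · log₁₀[(Σ P·[cation]ₒ + Σ P·[anion]ᵢ) / (Σ P·[cation]ᵢ + Σ P·[anion]ₒ)]
Numerator = 1×8.55 + 0.1×117 + 0.5×39.3 = 39.9
Denominator = 1×120 + 0.1×23.6 + 0.5×124 = 184.4
Vm = 58.8 · log₁₀(0.21642) = 58.8 × (-0.6647) = -39.08 mV

-39.1 mV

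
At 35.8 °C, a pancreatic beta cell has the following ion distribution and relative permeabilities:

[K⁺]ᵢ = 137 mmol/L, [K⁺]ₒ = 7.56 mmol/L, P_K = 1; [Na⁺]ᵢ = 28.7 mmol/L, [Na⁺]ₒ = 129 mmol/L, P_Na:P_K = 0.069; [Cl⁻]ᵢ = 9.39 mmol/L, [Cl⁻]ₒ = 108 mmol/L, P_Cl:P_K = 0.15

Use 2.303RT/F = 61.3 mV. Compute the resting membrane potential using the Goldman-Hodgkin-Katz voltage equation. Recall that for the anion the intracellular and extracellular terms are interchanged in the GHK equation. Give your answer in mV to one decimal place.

-57.5 mV

Vm = 61.3 · log₁₀[(Σ P·[cation]ₒ + Σ P·[anion]ᵢ) / (Σ P·[cation]ᵢ + Σ P·[anion]ₒ)]
Numerator = 1×7.56 + 0.069×129 + 0.15×9.39 = 17.87
Denominator = 1×137 + 0.069×28.7 + 0.15×108 = 155.2
Vm = 61.3 · log₁₀(0.11515) = 61.3 × (-0.9387) = -57.54 mV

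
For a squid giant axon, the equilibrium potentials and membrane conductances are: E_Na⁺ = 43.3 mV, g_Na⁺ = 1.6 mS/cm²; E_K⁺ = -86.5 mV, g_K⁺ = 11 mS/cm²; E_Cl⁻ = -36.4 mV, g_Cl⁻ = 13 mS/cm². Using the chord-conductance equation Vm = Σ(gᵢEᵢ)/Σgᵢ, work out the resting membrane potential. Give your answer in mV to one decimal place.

Σ gᵢEᵢ = 1.6·(43.3) + 11·(-86.5) + 13·(-36.4) = -1355.42
Σ gᵢ = 1.6 + 11 + 13 = 25.6
Vm = -1355.42 / 25.6 = -52.95 mV

-52.9 mV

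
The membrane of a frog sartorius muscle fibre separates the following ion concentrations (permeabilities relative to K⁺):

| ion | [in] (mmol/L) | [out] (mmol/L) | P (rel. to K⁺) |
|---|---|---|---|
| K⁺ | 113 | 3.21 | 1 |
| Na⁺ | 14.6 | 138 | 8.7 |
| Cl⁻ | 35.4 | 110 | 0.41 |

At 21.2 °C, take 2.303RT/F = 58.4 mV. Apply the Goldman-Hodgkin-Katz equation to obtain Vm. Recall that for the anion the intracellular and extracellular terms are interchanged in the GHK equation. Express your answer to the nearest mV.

37 mV

Vm = 58.4 · log₁₀[(Σ P·[cation]ₒ + Σ P·[anion]ᵢ) / (Σ P·[cation]ᵢ + Σ P·[anion]ₒ)]
Numerator = 1×3.21 + 8.7×138 + 0.41×35.4 = 1218
Denominator = 1×113 + 8.7×14.6 + 0.41×110 = 285.1
Vm = 58.4 · log₁₀(4.273) = 58.4 × (0.6307) = 36.83 mV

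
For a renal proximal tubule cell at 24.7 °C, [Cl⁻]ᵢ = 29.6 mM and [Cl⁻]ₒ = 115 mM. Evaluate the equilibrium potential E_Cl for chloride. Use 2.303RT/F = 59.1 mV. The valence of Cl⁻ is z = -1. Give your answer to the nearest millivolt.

-35 mV

E = (59.1/z) · log₁₀([Cl⁻]_out/[Cl⁻]_in) with z = -1.
For an anion, dividing by z = -1 reverses the sign.
= (59.1/-1) · log₁₀(115/29.6) = -59.10 · log₁₀(3.885)
= -59.10 · (0.5894) = -34.83 mV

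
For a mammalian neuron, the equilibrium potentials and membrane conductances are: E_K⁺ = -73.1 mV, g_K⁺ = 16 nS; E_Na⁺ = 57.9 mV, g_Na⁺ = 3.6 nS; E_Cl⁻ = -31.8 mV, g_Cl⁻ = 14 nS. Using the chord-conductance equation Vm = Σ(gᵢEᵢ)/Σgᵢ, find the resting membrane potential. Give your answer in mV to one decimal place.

Σ gᵢEᵢ = 16·(-73.1) + 3.6·(57.9) + 14·(-31.8) = -1406.36
Σ gᵢ = 16 + 3.6 + 14 = 33.6
Vm = -1406.36 / 33.6 = -41.86 mV

-41.9 mV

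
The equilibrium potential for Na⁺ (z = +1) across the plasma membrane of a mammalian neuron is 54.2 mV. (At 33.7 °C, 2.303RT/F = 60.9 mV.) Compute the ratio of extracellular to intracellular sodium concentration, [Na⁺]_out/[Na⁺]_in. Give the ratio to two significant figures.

log₁₀([out]/[in]) = E·z/(60.9) = 54.2 × 1 / 60.9 = 0.8900
[out]/[in] = 10^(0.8900) = 7.762

7.8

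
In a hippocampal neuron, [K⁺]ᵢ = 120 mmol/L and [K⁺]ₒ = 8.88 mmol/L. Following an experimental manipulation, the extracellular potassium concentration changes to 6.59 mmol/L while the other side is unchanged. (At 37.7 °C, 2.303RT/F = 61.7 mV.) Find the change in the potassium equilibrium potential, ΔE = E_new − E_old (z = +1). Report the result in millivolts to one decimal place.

E_old = (61.7/1)·log₁₀(8.88/120) = -69.77 mV
E_new = (61.7/1)·log₁₀(6.59/120) = -77.76 mV
ΔE = -77.76 − (-69.77) = -7.99 mV

-8.0 mV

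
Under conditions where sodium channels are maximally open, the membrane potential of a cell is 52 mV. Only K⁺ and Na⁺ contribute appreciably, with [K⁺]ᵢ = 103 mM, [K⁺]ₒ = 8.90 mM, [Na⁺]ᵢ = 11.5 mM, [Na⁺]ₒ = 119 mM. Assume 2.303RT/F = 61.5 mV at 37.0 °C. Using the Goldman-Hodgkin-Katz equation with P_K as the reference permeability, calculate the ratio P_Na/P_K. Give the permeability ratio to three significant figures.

Let α = P_Na/P_K. GHK: Vm = 61.5·log₁₀[(Kₒ + α·Naₒ)/(Kᵢ + α·Naᵢ)].
10^(Vm/61.5) = 10^(52.0/61.5) = 7.0069
So 7.0069·(Kᵢ + α·Naᵢ) = Kₒ + α·Naₒ → α = (7.0069·103.0 − 8.9) / (119.0 − 7.0069·11.5)
α = (721.7 − 8.9) / (119.0 − 80.58) = 712.8/38.42 = 18.55

18.6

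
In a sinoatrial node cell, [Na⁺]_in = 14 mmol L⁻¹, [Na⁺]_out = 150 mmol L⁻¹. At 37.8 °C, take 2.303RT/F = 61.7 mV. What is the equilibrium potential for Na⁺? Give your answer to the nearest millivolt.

64 mV

E = (61.7/z) · log₁₀([Na⁺]_out/[Na⁺]_in) with z = +1.
= (61.7/1) · log₁₀(150/14) = 61.70 · log₁₀(10.71)
= 61.70 · (1.0300) = 63.55 mV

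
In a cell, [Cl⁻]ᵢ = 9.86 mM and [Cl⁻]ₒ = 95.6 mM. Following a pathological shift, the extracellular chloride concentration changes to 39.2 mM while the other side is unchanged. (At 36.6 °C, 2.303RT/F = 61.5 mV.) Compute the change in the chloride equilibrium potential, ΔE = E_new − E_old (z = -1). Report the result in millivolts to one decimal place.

23.8 mV

E_old = (61.5/-1)·log₁₀(95.6/9.86) = -60.67 mV
E_new = (61.5/-1)·log₁₀(39.2/9.86) = -36.86 mV
ΔE = -36.86 − (-60.67) = 23.81 mV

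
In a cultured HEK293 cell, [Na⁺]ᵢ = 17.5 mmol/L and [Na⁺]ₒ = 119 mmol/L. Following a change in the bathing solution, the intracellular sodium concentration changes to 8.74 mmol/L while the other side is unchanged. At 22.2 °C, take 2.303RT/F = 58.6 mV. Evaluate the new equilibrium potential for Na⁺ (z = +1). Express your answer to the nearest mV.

66 mV

After the shift: [Na⁺]_out = 119, [Na⁺]_in = 8.74 mmol/L.
E_new = (58.6/1)·log₁₀(119/8.74) = 58.60 · (1.1340) = 66.45 mV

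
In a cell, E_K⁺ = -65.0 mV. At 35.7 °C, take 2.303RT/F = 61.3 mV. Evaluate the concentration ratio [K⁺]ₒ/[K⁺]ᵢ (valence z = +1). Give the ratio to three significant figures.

0.0870

log₁₀([out]/[in]) = E·z/(61.3) = -65.0 × 1 / 61.3 = -1.0604
[out]/[in] = 10^(-1.0604) = 0.08702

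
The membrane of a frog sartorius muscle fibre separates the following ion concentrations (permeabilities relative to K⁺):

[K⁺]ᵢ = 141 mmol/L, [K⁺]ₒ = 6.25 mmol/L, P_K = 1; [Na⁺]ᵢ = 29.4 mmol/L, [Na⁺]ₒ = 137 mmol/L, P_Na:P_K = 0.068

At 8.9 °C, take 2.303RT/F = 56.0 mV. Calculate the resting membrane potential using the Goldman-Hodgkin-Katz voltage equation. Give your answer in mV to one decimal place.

-53.9 mV

Vm = 56.0 · log₁₀[(Σ P·[cation]ₒ + Σ P·[anion]ᵢ) / (Σ P·[cation]ᵢ + Σ P·[anion]ₒ)]
Numerator = 1×6.25 + 0.068×137 = 15.57
Denominator = 1×141 + 0.068×29.4 = 143
Vm = 56.0 · log₁₀(0.10885) = 56.0 × (-0.9632) = -53.94 mV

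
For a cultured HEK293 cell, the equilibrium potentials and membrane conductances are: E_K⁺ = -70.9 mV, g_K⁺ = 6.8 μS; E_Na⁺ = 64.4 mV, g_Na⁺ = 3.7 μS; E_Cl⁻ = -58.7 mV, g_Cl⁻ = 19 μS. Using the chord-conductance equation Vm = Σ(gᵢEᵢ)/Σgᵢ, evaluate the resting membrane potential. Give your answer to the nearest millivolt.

-46 mV

Σ gᵢEᵢ = 6.8·(-70.9) + 3.7·(64.4) + 19·(-58.7) = -1359.14
Σ gᵢ = 6.8 + 3.7 + 19 = 29.5
Vm = -1359.14 / 29.5 = -46.07 mV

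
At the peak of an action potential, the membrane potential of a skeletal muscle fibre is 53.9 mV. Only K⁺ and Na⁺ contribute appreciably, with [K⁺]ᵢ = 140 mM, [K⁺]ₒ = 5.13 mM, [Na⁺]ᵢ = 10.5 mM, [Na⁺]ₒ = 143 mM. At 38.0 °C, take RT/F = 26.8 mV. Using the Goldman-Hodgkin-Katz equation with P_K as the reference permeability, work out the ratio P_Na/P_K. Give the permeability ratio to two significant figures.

Let α = P_Na/P_K. GHK: Vm = 26.8·ln[(Kₒ + α·Naₒ)/(Kᵢ + α·Naᵢ)].
e^(Vm/26.8) = e^(53.9/26.8) = 7.4722
So 7.4722·(Kᵢ + α·Naᵢ) = Kₒ + α·Naₒ → α = (7.4722·140.0 − 5.13) / (143.0 − 7.4722·10.5)
α = (1046 − 5.13) / (143.0 − 78.46) = 1041/64.54 = 16.13

16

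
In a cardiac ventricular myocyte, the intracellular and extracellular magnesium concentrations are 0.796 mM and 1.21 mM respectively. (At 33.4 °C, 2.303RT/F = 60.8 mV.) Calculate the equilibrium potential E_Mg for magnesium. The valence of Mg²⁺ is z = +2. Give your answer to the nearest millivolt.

E = (60.8/z) · log₁₀([Mg²⁺]_out/[Mg²⁺]_in) with z = +2.
= (60.8/2) · log₁₀(1.21/0.796) = 30.40 · log₁₀(1.52)
= 30.40 · (0.1819) = 5.53 mV

6 mV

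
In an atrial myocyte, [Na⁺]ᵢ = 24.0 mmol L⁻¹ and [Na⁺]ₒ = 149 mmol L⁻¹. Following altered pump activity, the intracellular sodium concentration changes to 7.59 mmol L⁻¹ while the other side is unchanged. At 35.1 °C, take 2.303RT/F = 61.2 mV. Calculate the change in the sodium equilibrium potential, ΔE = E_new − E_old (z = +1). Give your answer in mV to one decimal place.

30.6 mV

E_old = (61.2/1)·log₁₀(149/24.0) = 48.53 mV
E_new = (61.2/1)·log₁₀(149/7.59) = 79.13 mV
ΔE = 79.13 − (48.53) = 30.60 mV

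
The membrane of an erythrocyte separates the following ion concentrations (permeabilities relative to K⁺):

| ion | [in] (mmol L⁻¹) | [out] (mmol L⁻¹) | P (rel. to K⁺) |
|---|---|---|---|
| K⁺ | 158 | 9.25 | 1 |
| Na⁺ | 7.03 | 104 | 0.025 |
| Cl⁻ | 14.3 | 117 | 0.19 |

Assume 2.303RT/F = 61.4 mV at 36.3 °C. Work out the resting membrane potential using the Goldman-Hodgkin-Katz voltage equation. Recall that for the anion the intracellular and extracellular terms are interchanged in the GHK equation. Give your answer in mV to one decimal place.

Vm = 61.4 · log₁₀[(Σ P·[cation]ₒ + Σ P·[anion]ᵢ) / (Σ P·[cation]ᵢ + Σ P·[anion]ₒ)]
Numerator = 1×9.25 + 0.025×104 + 0.19×14.3 = 14.57
Denominator = 1×158 + 0.025×7.03 + 0.19×117 = 180.4
Vm = 61.4 · log₁₀(0.080746) = 61.4 × (-1.0929) = -67.10 mV

-67.1 mV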